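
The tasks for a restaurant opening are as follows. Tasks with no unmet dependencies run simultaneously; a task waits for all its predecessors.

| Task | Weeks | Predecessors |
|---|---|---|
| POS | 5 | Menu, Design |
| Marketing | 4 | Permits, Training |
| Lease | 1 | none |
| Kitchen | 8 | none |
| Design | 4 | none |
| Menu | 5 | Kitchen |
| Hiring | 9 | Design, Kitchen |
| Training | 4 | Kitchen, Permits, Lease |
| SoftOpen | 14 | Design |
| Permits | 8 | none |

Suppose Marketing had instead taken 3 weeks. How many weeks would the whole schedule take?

18

Critical path before the change: Design→SoftOpen = 4+14 = 18 giving 18 weeks.
The longest path through Marketing is only 16 weeks, so Marketing has float 2.
That remains the longest chain; total 18 weeks.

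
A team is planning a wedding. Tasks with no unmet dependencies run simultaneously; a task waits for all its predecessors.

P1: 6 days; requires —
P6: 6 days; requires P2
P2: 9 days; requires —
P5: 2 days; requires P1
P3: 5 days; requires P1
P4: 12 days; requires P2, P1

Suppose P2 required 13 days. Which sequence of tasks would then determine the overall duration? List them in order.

Critical path before the change: P2→P4 = 9+12 = 21 giving 21 days.
Since P2 is critical, the +4 change carries straight to that chain (now 25 days).
No other chain overtakes it, so the finish is 25 days.

P2, P4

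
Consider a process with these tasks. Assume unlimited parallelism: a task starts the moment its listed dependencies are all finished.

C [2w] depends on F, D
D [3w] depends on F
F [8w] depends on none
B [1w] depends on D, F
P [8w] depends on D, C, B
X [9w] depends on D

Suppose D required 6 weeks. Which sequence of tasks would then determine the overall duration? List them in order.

F, D, C, P

As given, the longest chain is F→D→C→P = 8+3+2+8 = 21, so the finish is 21 weeks.
Since D is critical, the +3 change carries straight to that chain (now 24 weeks).
No other chain overtakes it, so the finish is 24 weeks.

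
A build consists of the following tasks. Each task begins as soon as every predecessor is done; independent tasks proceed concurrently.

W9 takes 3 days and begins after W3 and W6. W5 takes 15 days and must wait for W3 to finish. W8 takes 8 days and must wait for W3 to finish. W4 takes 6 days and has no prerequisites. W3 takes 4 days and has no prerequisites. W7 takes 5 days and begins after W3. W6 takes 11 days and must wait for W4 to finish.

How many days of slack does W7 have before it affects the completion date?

11

W4→W6→W9 = 6+11+3 = 20 sets the makespan at 20 days.
W7 finishes as early as 9 and must finish by 20.
Slack of W7 = 15 − 4 = 11 days.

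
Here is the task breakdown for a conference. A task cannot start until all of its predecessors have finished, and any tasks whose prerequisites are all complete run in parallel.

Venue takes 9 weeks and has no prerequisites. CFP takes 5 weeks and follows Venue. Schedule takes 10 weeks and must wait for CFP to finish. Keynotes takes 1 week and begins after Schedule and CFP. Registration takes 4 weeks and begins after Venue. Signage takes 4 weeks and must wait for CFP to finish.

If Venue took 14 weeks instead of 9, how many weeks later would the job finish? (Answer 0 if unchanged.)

Actual critical path: Venue→CFP→Schedule→Keynotes = 9+5+10+1 = 25 ⇒ 25 weeks.
Venue is on the critical path; changing it to 14 makes that path 30 weeks.
That remains the longest chain; total 30 weeks.
Change in finish: 30 − 25 = +5 weeks.

5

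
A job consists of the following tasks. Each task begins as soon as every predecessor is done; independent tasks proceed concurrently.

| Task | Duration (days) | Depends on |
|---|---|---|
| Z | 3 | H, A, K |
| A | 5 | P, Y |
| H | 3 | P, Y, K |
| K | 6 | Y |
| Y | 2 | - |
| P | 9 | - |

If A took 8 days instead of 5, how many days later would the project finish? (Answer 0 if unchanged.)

Critical path before the change: P→A→Z = 9+5+3 = 17 giving 17 days.
A is on the critical path; changing it to 8 makes that path 20 days.
The critical path is still P→A→Z; finish is now 20 days.
Change in finish: 20 − 17 = +3 days.

3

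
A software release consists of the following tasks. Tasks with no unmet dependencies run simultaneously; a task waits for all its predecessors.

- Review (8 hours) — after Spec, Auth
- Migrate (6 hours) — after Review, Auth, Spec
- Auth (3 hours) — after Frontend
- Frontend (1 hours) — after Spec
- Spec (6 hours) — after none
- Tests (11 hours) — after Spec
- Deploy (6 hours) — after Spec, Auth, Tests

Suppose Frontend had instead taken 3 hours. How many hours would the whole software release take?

Critical path before the change: Spec→Frontend→Auth→Review→Migrate = 6+1+3+8+6 = 24 giving 24 hours.
Since Frontend is critical, the +2 change carries straight to that chain (now 26 hours).
The critical path is still Spec→Frontend→Auth→Review→Migrate; finish is now 26 hours.

26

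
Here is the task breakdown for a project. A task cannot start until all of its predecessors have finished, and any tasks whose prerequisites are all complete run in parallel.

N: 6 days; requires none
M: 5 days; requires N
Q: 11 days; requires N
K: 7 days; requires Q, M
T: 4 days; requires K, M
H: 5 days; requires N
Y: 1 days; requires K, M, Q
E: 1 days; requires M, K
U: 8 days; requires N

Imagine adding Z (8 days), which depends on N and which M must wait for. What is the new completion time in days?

Originally the plan takes 28 days.
With Z inserted, M now waits for max(N, Z).
New critical path: N→Z→M→K→T = 6+8+5+7+4 = 30 ⇒ 30 days.

30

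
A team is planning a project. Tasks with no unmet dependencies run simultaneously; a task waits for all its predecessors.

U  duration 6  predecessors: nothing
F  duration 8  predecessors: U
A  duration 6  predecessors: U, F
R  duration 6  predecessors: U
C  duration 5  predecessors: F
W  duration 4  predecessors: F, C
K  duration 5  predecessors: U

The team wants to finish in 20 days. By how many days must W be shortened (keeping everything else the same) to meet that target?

3

Current finish: 23 days; target: 20.
W is on every critical path, so each day cut from W cuts the finish by one (this holds down to a finish of 20).
Need 23 − 20 = 3 days off W → W becomes 1 day, finish becomes 20.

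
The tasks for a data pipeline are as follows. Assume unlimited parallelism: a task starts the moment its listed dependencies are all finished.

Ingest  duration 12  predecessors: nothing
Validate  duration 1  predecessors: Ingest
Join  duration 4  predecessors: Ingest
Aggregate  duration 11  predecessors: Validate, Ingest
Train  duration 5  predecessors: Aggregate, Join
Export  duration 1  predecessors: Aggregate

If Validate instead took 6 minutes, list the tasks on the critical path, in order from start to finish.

Actual critical path: Ingest→Validate→Aggregate→Train = 12+1+11+5 = 29 ⇒ 29 minutes.
Validate lies on that path, so at 6 minutes the path becomes 34 minutes.
No other chain overtakes it, so the finish is 34 minutes.

Ingest, Validate, Aggregate, Train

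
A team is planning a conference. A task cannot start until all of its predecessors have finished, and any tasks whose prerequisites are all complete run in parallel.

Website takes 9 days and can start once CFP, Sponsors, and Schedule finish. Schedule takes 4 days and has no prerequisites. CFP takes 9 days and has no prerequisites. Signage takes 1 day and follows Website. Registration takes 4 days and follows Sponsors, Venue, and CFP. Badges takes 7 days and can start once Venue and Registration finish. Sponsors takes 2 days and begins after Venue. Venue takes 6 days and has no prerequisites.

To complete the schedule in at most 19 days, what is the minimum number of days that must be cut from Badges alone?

1

Current finish: 20 days; target: 19.
Badges is on every critical path, so each day cut from Badges cuts the finish by one (this holds down to a finish of 19).
Need 20 − 19 = 1 day off Badges → Badges becomes 6 days, finish becomes 19.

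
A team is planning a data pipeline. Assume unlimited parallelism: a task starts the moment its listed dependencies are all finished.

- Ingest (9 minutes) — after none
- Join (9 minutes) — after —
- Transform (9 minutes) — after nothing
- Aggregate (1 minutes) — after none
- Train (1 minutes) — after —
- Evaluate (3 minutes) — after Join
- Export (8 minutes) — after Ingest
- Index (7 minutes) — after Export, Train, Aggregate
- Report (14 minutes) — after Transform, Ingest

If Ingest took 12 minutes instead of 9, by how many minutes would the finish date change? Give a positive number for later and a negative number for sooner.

Baseline: Ingest→Export→Index = 9+8+7 = 24 → 24 minutes.
Ingest is on the critical path; changing it to 12 makes that path 27 minutes.
The critical path is still Ingest→Export→Index; finish is now 27 minutes.
Change in finish: 27 − 24 = +3 minutes.

3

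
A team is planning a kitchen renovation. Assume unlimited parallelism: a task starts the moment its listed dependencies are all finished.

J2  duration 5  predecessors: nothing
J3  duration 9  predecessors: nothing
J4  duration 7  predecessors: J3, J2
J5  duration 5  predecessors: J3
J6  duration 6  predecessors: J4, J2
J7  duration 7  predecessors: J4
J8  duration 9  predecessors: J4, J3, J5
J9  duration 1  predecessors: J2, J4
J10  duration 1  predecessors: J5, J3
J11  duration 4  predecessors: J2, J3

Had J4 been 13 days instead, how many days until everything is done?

Critical path before the change: J3→J4→J8 = 9+7+9 = 25 giving 25 days.
J4 lies on that path, so at 13 days the path becomes 31 days.
That remains the longest chain; total 31 days.

31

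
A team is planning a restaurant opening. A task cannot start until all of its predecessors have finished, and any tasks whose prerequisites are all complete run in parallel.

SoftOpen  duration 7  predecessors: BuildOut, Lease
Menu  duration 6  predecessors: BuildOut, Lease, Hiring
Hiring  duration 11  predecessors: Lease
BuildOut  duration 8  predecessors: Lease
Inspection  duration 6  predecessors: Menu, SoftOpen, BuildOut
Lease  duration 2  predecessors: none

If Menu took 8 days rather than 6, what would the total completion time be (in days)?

27

Critical path before the change: Lease→Hiring→Menu→Inspection = 2+11+6+6 = 25 giving 25 days.
Since Menu is critical, the +2 change carries straight to that chain (now 27 days).
No other chain overtakes it, so the finish is 27 days.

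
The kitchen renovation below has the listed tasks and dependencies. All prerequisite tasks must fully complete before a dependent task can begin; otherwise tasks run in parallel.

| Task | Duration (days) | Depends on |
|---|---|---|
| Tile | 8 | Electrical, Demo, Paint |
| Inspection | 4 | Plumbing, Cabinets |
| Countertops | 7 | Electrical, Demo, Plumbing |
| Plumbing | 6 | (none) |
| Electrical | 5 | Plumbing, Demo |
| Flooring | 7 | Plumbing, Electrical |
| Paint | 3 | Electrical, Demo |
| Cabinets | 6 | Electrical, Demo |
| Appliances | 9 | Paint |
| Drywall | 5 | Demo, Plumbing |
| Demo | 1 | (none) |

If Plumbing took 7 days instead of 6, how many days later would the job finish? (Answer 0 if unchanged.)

Baseline: Plumbing→Electrical→Paint→Appliances = 6+5+3+9 = 23 → 23 days.
Since Plumbing is critical, the +1 change carries straight to that chain (now 24 days).
That remains the longest chain; total 24 days.
Change in finish: 24 − 23 = +1 days.

1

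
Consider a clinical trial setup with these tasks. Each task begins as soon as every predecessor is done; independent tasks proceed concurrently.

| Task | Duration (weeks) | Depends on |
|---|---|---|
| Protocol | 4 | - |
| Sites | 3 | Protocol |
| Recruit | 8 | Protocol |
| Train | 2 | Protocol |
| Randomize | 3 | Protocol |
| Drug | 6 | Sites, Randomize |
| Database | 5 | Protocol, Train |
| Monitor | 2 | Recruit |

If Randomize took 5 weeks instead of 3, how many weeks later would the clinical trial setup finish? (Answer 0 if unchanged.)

Baseline: Protocol→Recruit→Monitor = 4+8+2 = 14 → 14 weeks.
Randomize is off the critical path — its longest chain is 13 weeks, giving 1 of slack.
New critical path: Protocol→Randomize→Drug = 4+5+6 = 15 ⇒ 15 weeks.
Change in finish: 15 − 14 = +1 weeks.

1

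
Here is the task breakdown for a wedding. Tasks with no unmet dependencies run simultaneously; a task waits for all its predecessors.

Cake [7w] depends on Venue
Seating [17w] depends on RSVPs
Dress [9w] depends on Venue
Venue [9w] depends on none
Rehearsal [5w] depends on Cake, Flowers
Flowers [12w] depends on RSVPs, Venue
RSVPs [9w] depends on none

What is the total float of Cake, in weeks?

5

Critical path: Venue→Flowers→Rehearsal = 9+12+5 = 26, so the finish is 26 weeks.
Longest path through Cake: 21 weeks (earliest finish 16, latest finish 21).
So Cake can slip 21 − 16 = 5 weeks.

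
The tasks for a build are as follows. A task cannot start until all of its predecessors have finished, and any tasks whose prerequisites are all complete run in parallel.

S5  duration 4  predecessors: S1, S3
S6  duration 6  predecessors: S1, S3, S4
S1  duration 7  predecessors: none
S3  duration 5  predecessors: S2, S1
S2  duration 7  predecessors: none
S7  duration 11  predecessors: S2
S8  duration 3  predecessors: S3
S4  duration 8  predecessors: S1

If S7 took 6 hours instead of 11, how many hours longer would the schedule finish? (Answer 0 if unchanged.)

As given, the longest chain is S1→S4→S6 = 7+8+6 = 21, so the finish is 21 hours.
The longest path through S7 is only 18 hours, so S7 has float 3.
That remains the longest chain; total 21 hours.
Change in finish: 21 − 21 = +0 hours.

0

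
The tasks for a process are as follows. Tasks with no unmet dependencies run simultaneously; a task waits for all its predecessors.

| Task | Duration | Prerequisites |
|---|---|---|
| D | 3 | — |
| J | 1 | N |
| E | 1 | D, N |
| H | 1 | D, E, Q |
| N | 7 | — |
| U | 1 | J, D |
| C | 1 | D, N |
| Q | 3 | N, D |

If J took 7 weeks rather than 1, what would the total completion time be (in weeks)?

15

As given, the longest chain is N→Q→H = 7+3+1 = 11, so the finish is 11 weeks.
J is off the critical path — its longest chain is 9 weeks, giving 2 of slack.
New critical path: N→J→U = 7+7+1 = 15 ⇒ 15 weeks.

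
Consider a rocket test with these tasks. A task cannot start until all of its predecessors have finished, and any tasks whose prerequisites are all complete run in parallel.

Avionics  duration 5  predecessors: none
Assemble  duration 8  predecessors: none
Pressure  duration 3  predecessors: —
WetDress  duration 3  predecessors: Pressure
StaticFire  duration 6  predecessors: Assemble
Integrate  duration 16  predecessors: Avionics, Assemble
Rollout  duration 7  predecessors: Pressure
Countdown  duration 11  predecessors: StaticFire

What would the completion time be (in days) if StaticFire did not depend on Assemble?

24

With the dependency in place, Assemble→StaticFire→Countdown = 8+6+11 = 25 sets the finish at 25 days.
Without Assemble→StaticFire, StaticFire's earliest start moves from 8 to 0.
After: Assemble→Integrate = 8+16 = 24 → 24 days.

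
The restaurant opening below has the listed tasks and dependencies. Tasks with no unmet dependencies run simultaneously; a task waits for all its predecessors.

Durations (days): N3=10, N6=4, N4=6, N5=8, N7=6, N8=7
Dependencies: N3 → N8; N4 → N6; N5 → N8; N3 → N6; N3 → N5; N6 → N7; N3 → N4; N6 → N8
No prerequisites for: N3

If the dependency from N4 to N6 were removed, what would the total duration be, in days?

25

Original critical path: N3→N4→N6→N8 = 10+6+4+7 = 27 ⇒ 27 days.
Without N4→N6, N6's earliest start moves from 16 to 10.
The longest chain is now N3→N5→N8 = 10+8+7 = 25, so the plan takes 25 days.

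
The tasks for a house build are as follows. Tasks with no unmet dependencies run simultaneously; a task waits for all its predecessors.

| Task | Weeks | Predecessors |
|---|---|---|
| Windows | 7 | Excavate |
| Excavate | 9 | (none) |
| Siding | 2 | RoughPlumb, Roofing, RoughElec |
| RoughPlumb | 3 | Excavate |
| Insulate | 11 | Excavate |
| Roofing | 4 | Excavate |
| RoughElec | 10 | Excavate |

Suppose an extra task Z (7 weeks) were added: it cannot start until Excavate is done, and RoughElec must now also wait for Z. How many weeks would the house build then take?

Originally the house build takes 21 weeks.
With Z inserted, RoughElec now waits for max(Excavate, Z).
New critical path: Excavate→Z→RoughElec→Siding = 9+7+10+2 = 28 ⇒ 28 weeks.

28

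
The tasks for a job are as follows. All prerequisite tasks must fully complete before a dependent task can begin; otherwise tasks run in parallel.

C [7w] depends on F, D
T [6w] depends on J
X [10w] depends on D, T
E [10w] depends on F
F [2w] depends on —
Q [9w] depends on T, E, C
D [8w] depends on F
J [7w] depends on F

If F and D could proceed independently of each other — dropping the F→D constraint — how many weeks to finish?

With the dependency in place, F→D→C→Q = 2+8+7+9 = 26 sets the finish at 26 weeks.
Without F→D, D's earliest start moves from 2 to 0.
After: F→J→T→X = 2+7+6+10 = 25 → 25 weeks.

25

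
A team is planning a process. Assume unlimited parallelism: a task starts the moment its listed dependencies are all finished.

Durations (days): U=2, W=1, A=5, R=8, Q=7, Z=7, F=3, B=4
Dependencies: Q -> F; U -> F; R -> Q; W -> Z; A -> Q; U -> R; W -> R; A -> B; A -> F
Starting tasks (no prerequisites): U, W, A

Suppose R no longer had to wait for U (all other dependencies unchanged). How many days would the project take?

Original critical path: U→R→Q→F = 2+8+7+3 = 20 ⇒ 20 days.
Without U→R, R's earliest start moves from 2 to 1.
The longest chain is now W→R→Q→F = 1+8+7+3 = 19, so the project takes 19 days.

19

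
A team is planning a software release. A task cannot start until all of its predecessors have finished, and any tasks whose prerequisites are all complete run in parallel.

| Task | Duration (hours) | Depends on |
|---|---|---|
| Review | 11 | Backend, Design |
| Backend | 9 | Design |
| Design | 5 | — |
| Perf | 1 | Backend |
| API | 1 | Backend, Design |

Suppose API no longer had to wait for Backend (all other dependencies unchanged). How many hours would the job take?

25

With the dependency in place, Design→Backend→Review = 5+9+11 = 25 sets the finish at 25 hours.
Without Backend→API, API's earliest start moves from 14 to 5.
After: Design→Backend→Review = 5+9+11 = 25 → 25 hours.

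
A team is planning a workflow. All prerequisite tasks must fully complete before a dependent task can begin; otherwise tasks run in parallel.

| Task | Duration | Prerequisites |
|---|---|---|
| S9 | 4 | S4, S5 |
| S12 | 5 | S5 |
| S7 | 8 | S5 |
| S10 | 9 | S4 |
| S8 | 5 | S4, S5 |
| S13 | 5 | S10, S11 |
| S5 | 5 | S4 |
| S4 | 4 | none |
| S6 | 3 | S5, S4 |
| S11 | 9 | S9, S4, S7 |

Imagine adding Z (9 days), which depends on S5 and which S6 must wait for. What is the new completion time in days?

31

Originally the job takes 31 days.
With Z inserted, S6 now waits for max(S5, S4, Z).
New critical path: S4→S5→S7→S11→S13 = 4+5+8+9+5 = 31 ⇒ 31 days.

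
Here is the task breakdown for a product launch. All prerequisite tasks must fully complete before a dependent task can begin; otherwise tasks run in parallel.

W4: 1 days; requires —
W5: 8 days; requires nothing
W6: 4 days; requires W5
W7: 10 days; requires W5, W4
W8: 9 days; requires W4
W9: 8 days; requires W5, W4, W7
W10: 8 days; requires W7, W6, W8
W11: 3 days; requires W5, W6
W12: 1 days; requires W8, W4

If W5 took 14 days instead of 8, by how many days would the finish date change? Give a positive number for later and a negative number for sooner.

The binding path is W5→W7→W9 = 8+10+8 = 26; finish at 26 days.
Since W5 is critical, the +6 change carries straight to that chain (now 32 days).
That remains the longest chain; total 32 days.
Change in finish: 32 − 26 = +6 days.

6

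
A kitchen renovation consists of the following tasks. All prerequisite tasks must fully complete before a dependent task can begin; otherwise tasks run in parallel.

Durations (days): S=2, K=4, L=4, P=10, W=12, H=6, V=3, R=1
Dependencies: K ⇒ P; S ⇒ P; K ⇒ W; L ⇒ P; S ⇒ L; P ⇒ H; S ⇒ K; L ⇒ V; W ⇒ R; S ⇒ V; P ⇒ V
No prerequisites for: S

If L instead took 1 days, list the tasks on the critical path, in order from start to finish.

S, K, P, H

Critical path before the change: S→L→P→H = 2+4+10+6 = 22 giving 22 days.
L lies on that path, so at 1 day the path becomes 19 days.
The binding chain switches to S→K→P→H = 2+4+10+6 = 22; finish 22 days.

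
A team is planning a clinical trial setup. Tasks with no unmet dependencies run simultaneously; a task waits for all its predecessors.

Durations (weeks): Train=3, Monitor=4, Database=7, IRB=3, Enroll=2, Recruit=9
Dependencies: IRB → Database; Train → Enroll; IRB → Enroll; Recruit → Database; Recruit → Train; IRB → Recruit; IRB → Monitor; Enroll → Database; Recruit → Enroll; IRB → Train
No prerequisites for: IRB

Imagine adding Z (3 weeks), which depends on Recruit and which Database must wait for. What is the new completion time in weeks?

Originally the plan takes 24 weeks.
With Z inserted, Database now waits for max(IRB, Recruit, Enroll, Z).
New critical path: IRB→Recruit→Train→Enroll→Database = 3+9+3+2+7 = 24 ⇒ 24 weeks.

24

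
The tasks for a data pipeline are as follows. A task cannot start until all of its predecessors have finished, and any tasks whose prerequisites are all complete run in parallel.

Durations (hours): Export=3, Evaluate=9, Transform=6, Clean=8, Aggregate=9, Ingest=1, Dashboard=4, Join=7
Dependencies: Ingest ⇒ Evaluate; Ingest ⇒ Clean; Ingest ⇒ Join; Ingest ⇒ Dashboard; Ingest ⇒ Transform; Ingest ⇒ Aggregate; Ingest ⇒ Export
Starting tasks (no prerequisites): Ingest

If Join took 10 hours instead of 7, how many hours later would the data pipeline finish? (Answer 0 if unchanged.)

1

Actual critical path: Ingest→Aggregate = 1+9 = 10 ⇒ 10 hours.
The longest path through Join is only 8 hours, so Join has float 2.
Now Ingest→Join = 1+10 = 11 is longest, so the finish becomes 11 hours.
Change in finish: 11 − 10 = +1 hours.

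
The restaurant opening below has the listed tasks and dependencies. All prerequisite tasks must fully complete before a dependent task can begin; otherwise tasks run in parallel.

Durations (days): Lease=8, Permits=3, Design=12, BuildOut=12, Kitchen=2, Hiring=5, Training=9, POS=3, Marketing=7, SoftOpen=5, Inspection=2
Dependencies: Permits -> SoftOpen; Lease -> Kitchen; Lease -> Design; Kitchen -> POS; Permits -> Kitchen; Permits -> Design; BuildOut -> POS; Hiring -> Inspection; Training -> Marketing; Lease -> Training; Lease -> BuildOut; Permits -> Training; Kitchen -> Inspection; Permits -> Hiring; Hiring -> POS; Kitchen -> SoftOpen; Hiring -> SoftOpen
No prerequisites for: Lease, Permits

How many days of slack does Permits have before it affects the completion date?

The longest chain is Lease→Training→Marketing = 8+9+7 = 24; overall finish 24 days.
The longest chain containing Permits totals 19 days.
So Permits can slip 8 − 3 = 5 days.

5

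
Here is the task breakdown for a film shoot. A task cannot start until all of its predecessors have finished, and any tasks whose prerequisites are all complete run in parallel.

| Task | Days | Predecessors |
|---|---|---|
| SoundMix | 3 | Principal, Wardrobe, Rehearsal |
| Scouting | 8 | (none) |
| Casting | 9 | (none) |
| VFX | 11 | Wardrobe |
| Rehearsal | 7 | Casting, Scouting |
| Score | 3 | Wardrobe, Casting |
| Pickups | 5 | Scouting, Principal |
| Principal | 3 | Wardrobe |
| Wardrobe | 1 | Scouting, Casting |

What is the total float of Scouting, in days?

Critical path: Casting→Wardrobe→VFX = 9+1+11 = 21, so the finish is 21 days.
Scouting finishes as early as 8 and must finish by 9.
Slack of Scouting = 1 − 0 = 1 day.

1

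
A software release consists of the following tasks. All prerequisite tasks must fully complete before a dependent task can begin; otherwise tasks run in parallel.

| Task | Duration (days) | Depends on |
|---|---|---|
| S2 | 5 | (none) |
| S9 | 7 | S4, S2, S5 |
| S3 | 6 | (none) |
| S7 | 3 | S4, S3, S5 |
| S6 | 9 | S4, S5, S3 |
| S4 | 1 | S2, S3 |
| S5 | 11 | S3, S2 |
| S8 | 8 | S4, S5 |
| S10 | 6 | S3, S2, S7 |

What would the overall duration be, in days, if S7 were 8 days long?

31

Baseline: S3→S5→S7→S10 = 6+11+3+6 = 26 → 26 days.
S7 is on the critical path; changing it to 8 makes that path 31 days.
That remains the longest chain; total 31 days.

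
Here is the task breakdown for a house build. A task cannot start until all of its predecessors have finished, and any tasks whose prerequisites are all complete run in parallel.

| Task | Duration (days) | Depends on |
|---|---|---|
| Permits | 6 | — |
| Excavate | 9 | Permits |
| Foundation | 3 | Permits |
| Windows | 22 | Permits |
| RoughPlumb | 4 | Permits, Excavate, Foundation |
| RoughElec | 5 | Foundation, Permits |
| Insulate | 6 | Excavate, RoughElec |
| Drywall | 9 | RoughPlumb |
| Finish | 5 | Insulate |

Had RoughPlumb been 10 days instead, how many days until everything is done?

34

As given, the longest chain is Permits→Excavate→RoughPlumb→Drywall = 6+9+4+9 = 28, so the finish is 28 days.
Since RoughPlumb is critical, the +6 change carries straight to that chain (now 34 days).
The critical path is still Permits→Excavate→RoughPlumb→Drywall; finish is now 34 days.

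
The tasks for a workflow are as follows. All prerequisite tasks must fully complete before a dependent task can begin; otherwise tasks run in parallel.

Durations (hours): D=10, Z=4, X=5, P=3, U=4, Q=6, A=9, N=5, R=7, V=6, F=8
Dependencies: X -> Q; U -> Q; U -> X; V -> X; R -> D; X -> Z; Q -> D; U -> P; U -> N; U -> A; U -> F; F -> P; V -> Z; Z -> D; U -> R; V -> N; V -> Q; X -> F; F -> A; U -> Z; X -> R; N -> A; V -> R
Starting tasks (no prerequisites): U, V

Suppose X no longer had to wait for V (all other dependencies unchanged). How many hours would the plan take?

26

Before: longest chain V→X→F→A = 6+5+8+9 = 28, finish 28.
Without V→X, X's earliest start moves from 6 to 4.
After: U→X→F→A = 4+5+8+9 = 26 → 26 hours.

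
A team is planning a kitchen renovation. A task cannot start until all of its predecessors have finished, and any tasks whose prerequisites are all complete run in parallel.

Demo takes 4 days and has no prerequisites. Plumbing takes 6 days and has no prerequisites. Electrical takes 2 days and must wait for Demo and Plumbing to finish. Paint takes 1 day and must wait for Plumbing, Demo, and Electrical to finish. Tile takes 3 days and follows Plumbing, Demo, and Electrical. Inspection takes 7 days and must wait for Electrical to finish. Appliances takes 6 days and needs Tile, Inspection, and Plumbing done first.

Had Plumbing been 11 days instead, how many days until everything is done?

As given, the longest chain is Plumbing→Electrical→Inspection→Appliances = 6+2+7+6 = 21, so the finish is 21 days.
Plumbing is on the critical path; changing it to 11 makes that path 26 days.
No other chain overtakes it, so the finish is 26 days.

26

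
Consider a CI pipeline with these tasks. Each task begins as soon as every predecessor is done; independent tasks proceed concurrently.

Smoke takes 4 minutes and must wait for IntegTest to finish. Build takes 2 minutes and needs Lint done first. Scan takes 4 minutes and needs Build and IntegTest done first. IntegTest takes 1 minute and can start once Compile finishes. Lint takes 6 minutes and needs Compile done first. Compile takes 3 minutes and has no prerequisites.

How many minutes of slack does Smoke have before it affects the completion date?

Critical path: Compile→Lint→Build→Scan = 3+6+2+4 = 15, so the finish is 15 minutes.
The longest chain containing Smoke totals 8 minutes.
Slack of Smoke = 11 − 4 = 7 minutes.

7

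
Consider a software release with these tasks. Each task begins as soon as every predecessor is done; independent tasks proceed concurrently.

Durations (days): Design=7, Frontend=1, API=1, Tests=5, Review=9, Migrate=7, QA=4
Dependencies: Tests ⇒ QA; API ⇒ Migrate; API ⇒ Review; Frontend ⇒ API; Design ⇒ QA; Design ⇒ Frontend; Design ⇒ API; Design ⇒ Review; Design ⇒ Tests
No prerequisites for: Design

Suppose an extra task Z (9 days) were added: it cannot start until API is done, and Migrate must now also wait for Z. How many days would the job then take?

Originally the job takes 18 days.
With Z inserted, Migrate now waits for max(API, Z).
New critical path: Design→Frontend→API→Z→Migrate = 7+1+1+9+7 = 25 ⇒ 25 days.

25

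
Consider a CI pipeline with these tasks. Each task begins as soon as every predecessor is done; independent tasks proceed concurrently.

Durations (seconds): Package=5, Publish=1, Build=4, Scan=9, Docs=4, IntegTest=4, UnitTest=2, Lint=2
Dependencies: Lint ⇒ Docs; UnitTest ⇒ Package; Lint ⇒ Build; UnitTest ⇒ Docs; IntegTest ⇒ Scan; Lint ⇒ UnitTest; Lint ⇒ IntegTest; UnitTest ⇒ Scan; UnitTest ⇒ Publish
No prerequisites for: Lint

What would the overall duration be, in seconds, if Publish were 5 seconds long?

The binding path is Lint→IntegTest→Scan = 2+4+9 = 15; finish at 15 seconds.
Publish is off the critical path — its longest chain is 5 seconds, giving 10 of slack.
That remains the longest chain; total 15 seconds.

15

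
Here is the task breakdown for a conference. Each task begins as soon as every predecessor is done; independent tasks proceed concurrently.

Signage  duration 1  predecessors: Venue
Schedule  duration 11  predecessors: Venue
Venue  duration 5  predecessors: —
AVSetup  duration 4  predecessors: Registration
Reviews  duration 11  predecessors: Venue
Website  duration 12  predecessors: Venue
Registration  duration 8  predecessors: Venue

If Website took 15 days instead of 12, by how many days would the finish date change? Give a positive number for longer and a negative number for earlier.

The binding path is Venue→Website = 5+12 = 17; finish at 17 days.
Since Website is critical, the +3 change carries straight to that chain (now 20 days).
The critical path is still Venue→Website; finish is now 20 days.
Change in finish: 20 − 17 = +3 days.

3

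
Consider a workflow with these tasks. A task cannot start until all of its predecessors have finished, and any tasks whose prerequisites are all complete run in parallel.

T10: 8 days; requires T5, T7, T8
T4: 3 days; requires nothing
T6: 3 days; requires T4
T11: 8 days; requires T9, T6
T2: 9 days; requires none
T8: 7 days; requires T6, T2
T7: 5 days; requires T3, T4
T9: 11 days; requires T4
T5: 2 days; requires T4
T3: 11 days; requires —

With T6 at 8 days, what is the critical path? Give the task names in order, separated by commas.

Critical path before the change: T2→T8→T10 = 9+7+8 = 24 giving 24 days.
T6 has 3 days of float (longest path through it is 21).
New critical path: T4→T6→T8→T10 = 3+8+7+8 = 26 ⇒ 26 days.

T4, T6, T8, T10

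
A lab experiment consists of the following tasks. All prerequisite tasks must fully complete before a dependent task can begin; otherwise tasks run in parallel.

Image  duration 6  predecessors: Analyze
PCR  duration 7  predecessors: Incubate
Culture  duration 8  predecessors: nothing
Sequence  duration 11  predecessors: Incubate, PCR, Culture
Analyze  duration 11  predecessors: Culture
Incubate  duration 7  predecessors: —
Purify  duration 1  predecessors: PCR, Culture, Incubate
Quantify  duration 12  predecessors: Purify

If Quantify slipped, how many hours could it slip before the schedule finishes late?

0

Critical path: Incubate→PCR→Purify→Quantify = 7+7+1+12 = 27, so the finish is 27 hours.
Longest path through Quantify: 27 hours (earliest finish 27, latest finish 27).
Float = 27 − 27 = 0.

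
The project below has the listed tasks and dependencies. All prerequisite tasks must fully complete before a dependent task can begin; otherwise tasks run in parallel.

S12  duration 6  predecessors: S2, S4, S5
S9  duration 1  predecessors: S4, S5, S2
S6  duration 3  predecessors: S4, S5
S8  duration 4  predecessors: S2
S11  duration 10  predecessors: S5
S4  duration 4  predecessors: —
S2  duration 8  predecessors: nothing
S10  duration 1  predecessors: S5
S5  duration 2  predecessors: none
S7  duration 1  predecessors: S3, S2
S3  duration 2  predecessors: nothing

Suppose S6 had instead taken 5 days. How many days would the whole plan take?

Critical path before the change: S2→S12 = 8+6 = 14 giving 14 days.
The longest path through S6 is only 7 days, so S6 has float 7.
No other chain overtakes it, so the finish is 14 days.

14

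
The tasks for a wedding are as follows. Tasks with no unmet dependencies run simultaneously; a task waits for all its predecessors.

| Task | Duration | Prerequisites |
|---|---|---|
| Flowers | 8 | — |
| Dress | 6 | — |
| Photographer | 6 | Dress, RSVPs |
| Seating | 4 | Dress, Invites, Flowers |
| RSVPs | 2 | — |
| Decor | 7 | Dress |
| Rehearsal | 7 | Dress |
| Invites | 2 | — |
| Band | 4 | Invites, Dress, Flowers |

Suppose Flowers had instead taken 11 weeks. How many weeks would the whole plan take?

Critical path before the change: Dress→Rehearsal = 6+7 = 13 giving 13 weeks.
Flowers is off the critical path — its longest chain is 12 weeks, giving 1 of slack.
New critical path: Flowers→Band = 11+4 = 15 ⇒ 15 weeks.

15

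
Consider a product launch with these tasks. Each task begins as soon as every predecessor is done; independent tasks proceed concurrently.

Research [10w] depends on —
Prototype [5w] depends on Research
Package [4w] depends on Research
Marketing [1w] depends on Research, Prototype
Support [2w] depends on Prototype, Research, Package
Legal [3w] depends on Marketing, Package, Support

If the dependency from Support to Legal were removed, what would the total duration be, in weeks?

19

Before: longest chain Research→Prototype→Support→Legal = 10+5+2+3 = 20, finish 20.
Without Support→Legal, Legal's earliest start moves from 17 to 16.
New critical path: Research→Prototype→Marketing→Legal = 10+5+1+3 = 19 ⇒ 19 weeks.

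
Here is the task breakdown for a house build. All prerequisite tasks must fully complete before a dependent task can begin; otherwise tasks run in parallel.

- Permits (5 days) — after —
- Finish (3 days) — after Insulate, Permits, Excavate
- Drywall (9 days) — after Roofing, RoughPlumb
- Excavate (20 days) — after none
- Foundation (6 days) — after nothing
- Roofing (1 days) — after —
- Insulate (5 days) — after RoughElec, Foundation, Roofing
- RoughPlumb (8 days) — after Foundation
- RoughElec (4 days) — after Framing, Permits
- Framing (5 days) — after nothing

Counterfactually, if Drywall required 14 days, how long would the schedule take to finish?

Baseline: Foundation→RoughPlumb→Drywall = 6+8+9 = 23 → 23 days.
Since Drywall is critical, the +5 change carries straight to that chain (now 28 days).
No other chain overtakes it, so the finish is 28 days.

28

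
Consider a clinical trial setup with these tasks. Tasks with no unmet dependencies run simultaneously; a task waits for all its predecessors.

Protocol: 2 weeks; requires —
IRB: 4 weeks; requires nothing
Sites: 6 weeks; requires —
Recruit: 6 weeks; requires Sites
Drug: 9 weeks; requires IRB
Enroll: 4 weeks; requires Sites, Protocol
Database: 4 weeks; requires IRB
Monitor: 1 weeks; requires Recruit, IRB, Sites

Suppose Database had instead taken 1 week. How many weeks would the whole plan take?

13

The binding path is IRB→Drug = 4+9 = 13; finish at 13 weeks.
Database is off the critical path — its longest chain is 8 weeks, giving 5 of slack.
No other chain overtakes it, so the finish is 13 weeks.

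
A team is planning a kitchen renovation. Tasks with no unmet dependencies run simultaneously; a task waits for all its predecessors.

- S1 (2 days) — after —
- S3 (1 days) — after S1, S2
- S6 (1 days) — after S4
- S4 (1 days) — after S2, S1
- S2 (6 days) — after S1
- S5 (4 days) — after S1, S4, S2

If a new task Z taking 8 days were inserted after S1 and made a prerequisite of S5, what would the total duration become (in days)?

14

Originally the kitchen renovation takes 13 days.
With Z inserted, S5 now waits for max(S1, S4, S2, Z).
New critical path: S1→Z→S5 = 2+8+4 = 14 ⇒ 14 days.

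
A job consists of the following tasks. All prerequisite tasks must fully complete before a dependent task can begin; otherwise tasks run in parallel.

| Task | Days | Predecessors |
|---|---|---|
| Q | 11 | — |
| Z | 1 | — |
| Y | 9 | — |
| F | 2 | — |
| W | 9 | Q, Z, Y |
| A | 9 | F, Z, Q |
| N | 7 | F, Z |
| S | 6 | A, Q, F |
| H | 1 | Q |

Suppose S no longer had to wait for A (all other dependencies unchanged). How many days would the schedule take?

20

Before: longest chain Q→A→S = 11+9+6 = 26, finish 26.
Without A→S, S's earliest start moves from 20 to 11.
The longest chain is now Q→W = 11+9 = 20, so the schedule takes 20 days.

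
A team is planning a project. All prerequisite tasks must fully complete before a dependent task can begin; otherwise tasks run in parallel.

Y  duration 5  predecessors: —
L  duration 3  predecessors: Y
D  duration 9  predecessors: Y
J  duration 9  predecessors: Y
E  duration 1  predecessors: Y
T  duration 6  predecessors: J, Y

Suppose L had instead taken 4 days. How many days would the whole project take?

Actual critical path: Y→J→T = 5+9+6 = 20 ⇒ 20 days.
L has 12 days of float (longest path through it is 8).
That remains the longest chain; total 20 days.

20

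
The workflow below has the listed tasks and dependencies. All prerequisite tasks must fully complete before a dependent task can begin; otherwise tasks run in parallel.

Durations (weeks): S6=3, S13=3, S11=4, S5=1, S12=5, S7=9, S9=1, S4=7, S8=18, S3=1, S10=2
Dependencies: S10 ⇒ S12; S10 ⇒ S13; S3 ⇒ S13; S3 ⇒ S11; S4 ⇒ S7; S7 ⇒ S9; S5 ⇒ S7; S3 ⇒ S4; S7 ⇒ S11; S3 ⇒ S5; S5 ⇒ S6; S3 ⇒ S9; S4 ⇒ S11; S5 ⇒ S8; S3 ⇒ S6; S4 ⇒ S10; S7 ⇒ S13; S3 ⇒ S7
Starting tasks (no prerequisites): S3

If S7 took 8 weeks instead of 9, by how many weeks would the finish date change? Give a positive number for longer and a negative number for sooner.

Baseline: S3→S4→S7→S11 = 1+7+9+4 = 21 → 21 weeks.
S7 lies on that path, so at 8 weeks the path becomes 20 weeks.
That remains the longest chain; total 20 weeks.
Change in finish: 20 − 21 = -1 weeks.

-1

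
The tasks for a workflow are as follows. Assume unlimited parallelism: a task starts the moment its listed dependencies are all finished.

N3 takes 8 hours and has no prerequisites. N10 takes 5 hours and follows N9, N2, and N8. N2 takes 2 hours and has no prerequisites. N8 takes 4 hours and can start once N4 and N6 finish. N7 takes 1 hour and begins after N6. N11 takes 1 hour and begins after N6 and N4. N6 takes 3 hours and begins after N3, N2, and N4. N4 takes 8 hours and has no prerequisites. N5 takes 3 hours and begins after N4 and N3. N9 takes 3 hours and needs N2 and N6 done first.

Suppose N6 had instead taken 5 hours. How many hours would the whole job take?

22

Critical path before the change: N3→N6→N8→N10 = 8+3+4+5 = 20 giving 20 hours.
N6 is on the critical path; changing it to 5 makes that path 22 hours.
The critical path is still N3→N6→N8→N10; finish is now 22 hours.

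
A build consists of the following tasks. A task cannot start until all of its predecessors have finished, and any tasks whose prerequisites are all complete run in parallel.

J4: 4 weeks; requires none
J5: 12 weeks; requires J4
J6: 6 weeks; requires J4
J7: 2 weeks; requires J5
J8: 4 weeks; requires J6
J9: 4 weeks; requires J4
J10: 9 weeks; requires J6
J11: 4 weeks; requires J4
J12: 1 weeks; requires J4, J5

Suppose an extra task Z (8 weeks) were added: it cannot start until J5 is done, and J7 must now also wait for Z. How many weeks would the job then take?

26

Originally the job takes 19 weeks.
With Z inserted, J7 now waits for max(J5, Z).
New critical path: J4→J5→Z→J7 = 4+12+8+2 = 26 ⇒ 26 weeks.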